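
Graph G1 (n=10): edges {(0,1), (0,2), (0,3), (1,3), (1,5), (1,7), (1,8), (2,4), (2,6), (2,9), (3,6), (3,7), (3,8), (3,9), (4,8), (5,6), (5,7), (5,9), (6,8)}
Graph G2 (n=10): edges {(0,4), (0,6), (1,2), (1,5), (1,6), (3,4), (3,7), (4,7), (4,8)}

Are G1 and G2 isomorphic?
No, not isomorphic

The graphs are NOT isomorphic.

Connected components of G1: 1 component(s) with vertex sets [[0, 1, 2, 3, 4, 5, 6, 7, 8, 9]], sizes [10].
Connected components of G2: 2 component(s) with vertex sets [[9], [0, 1, 2, 3, 4, 5, 6, 7, 8]], sizes [1, 9].
The number of connected components (and the multiset of component sizes) is an isomorphism invariant — an isomorphism maps each component of G1 bijectively onto a component of G2. Since G1 has 1 component(s) and G2 has 2, they cannot be isomorphic.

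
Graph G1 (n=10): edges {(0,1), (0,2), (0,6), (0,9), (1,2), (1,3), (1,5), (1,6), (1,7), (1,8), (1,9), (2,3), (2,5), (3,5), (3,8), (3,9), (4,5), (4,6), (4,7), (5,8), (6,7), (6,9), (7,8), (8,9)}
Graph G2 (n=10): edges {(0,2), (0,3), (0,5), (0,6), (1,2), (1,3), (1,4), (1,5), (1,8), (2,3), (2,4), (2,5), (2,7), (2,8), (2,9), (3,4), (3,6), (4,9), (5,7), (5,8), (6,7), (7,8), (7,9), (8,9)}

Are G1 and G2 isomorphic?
Yes, isomorphic

The graphs are isomorphic.
One valid mapping φ: V(G1) → V(G2): 0→4, 1→2, 2→9, 3→8, 4→6, 5→7, 6→3, 7→0, 8→5, 9→1

Verify φ preserves adjacency — for each edge of G1, its image is an edge of G2:
  (0,1) → (φ(0),φ(1)) = (2,4) ∈ E(G2) ✓
  (0,2) → (φ(0),φ(2)) = (4,9) ∈ E(G2) ✓
  (0,6) → (φ(0),φ(6)) = (3,4) ∈ E(G2) ✓
  (0,9) → (φ(0),φ(9)) = (1,4) ∈ E(G2) ✓
  (1,2) → (φ(1),φ(2)) = (2,9) ∈ E(G2) ✓
  (1,3) → (φ(1),φ(3)) = (2,8) ∈ E(G2) ✓
  (1,5) → (φ(1),φ(5)) = (2,7) ∈ E(G2) ✓
  (1,6) → (φ(1),φ(6)) = (2,3) ∈ E(G2) ✓
  (1,7) → (φ(1),φ(7)) = (0,2) ∈ E(G2) ✓
  (1,8) → (φ(1),φ(8)) = (2,5) ∈ E(G2) ✓
  (1,9) → (φ(1),φ(9)) = (1,2) ∈ E(G2) ✓
  (2,3) → (φ(2),φ(3)) = (8,9) ∈ E(G2) ✓
  (2,5) → (φ(2),φ(5)) = (7,9) ∈ E(G2) ✓
  (3,5) → (φ(3),φ(5)) = (7,8) ∈ E(G2) ✓
  (3,8) → (φ(3),φ(8)) = (5,8) ∈ E(G2) ✓
  (3,9) → (φ(3),φ(9)) = (1,8) ∈ E(G2) ✓
  (4,5) → (φ(4),φ(5)) = (6,7) ∈ E(G2) ✓
  (4,6) → (φ(4),φ(6)) = (3,6) ∈ E(G2) ✓
  (4,7) → (φ(4),φ(7)) = (0,6) ∈ E(G2) ✓
  (5,8) → (φ(5),φ(8)) = (5,7) ∈ E(G2) ✓
  (6,7) → (φ(6),φ(7)) = (0,3) ∈ E(G2) ✓
  (6,9) → (φ(6),φ(9)) = (1,3) ∈ E(G2) ✓
  (7,8) → (φ(7),φ(8)) = (0,5) ∈ E(G2) ✓
  (8,9) → (φ(8),φ(9)) = (1,5) ∈ E(G2) ✓
All 24 edges of G1 map to edges of G2, and |E(G1)| = |E(G2)| = 24, so φ is a bijection on edges as well as vertices. Hence G1 ≅ G2.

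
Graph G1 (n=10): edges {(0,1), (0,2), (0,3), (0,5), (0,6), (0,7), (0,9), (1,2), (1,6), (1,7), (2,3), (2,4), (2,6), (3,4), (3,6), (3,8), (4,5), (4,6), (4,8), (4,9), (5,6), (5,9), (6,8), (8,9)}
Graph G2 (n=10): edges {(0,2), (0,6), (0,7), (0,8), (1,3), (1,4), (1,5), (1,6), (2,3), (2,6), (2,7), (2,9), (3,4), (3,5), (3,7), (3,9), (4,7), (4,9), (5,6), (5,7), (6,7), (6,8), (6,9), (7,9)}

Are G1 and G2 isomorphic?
Yes, isomorphic

The graphs are isomorphic.
One valid mapping φ: V(G1) → V(G2): 0→6, 1→0, 2→2, 3→9, 4→3, 5→5, 6→7, 7→8, 8→4, 9→1

Verify φ preserves adjacency — for each edge of G1, its image is an edge of G2:
  (0,1) → (φ(0),φ(1)) = (0,6) ∈ E(G2) ✓
  (0,2) → (φ(0),φ(2)) = (2,6) ∈ E(G2) ✓
  (0,3) → (φ(0),φ(3)) = (6,9) ∈ E(G2) ✓
  (0,5) → (φ(0),φ(5)) = (5,6) ∈ E(G2) ✓
  (0,6) → (φ(0),φ(6)) = (6,7) ∈ E(G2) ✓
  (0,7) → (φ(0),φ(7)) = (6,8) ∈ E(G2) ✓
  (0,9) → (φ(0),φ(9)) = (1,6) ∈ E(G2) ✓
  (1,2) → (φ(1),φ(2)) = (0,2) ∈ E(G2) ✓
  (1,6) → (φ(1),φ(6)) = (0,7) ∈ E(G2) ✓
  (1,7) → (φ(1),φ(7)) = (0,8) ∈ E(G2) ✓
  (2,3) → (φ(2),φ(3)) = (2,9) ∈ E(G2) ✓
  (2,4) → (φ(2),φ(4)) = (2,3) ∈ E(G2) ✓
  (2,6) → (φ(2),φ(6)) = (2,7) ∈ E(G2) ✓
  (3,4) → (φ(3),φ(4)) = (3,9) ∈ E(G2) ✓
  (3,6) → (φ(3),φ(6)) = (7,9) ∈ E(G2) ✓
  (3,8) → (φ(3),φ(8)) = (4,9) ∈ E(G2) ✓
  (4,5) → (φ(4),φ(5)) = (3,5) ∈ E(G2) ✓
  (4,6) → (φ(4),φ(6)) = (3,7) ∈ E(G2) ✓
  (4,8) → (φ(4),φ(8)) = (3,4) ∈ E(G2) ✓
  (4,9) → (φ(4),φ(9)) = (1,3) ∈ E(G2) ✓
  (5,6) → (φ(5),φ(6)) = (5,7) ∈ E(G2) ✓
  (5,9) → (φ(5),φ(9)) = (1,5) ∈ E(G2) ✓
  (6,8) → (φ(6),φ(8)) = (4,7) ∈ E(G2) ✓
  (8,9) → (φ(8),φ(9)) = (1,4) ∈ E(G2) ✓
All 24 edges of G1 map to edges of G2, and |E(G1)| = |E(G2)| = 24, so φ is a bijection on edges as well as vertices. Hence G1 ≅ G2.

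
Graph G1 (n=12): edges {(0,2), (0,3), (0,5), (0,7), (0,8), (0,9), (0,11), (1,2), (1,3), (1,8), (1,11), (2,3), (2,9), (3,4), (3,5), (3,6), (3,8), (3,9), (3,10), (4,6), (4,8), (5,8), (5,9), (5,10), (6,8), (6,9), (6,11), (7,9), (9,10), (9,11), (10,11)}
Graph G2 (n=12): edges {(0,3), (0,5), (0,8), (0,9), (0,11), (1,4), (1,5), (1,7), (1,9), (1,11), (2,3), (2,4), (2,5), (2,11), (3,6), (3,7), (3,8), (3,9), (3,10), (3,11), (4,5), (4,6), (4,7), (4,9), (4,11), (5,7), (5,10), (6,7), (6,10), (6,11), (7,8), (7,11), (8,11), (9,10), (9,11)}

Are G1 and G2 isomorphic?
No, not isomorphic

The graphs are NOT isomorphic.

Degrees in G1: deg(0)=7, deg(1)=4, deg(2)=4, deg(3)=9, deg(4)=3, deg(5)=5, deg(6)=5, deg(7)=2, deg(8)=6, deg(9)=8, deg(10)=4, deg(11)=5.
Sorted degree sequence of G1: [9, 8, 7, 6, 5, 5, 5, 4, 4, 4, 3, 2].
Degrees in G2: deg(0)=5, deg(1)=5, deg(2)=4, deg(3)=8, deg(4)=7, deg(5)=6, deg(6)=5, deg(7)=7, deg(8)=4, deg(9)=6, deg(10)=4, deg(11)=9.
Sorted degree sequence of G2: [9, 8, 7, 7, 6, 6, 5, 5, 5, 4, 4, 4].
The (sorted) degree sequence is an isomorphism invariant, so since G1 and G2 have different degree sequences they cannot be isomorphic.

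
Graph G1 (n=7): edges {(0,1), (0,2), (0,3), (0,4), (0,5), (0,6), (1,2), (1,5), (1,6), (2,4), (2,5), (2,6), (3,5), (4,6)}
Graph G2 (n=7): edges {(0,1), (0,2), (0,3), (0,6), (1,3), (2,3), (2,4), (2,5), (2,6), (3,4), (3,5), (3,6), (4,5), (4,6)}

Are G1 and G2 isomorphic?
Yes, isomorphic

The graphs are isomorphic.
One valid mapping φ: V(G1) → V(G2): 0→3, 1→6, 2→2, 3→1, 4→5, 5→0, 6→4

Verify φ preserves adjacency — for each edge of G1, its image is an edge of G2:
  (0,1) → (φ(0),φ(1)) = (3,6) ∈ E(G2) ✓
  (0,2) → (φ(0),φ(2)) = (2,3) ∈ E(G2) ✓
  (0,3) → (φ(0),φ(3)) = (1,3) ∈ E(G2) ✓
  (0,4) → (φ(0),φ(4)) = (3,5) ∈ E(G2) ✓
  (0,5) → (φ(0),φ(5)) = (0,3) ∈ E(G2) ✓
  (0,6) → (φ(0),φ(6)) = (3,4) ∈ E(G2) ✓
  (1,2) → (φ(1),φ(2)) = (2,6) ∈ E(G2) ✓
  (1,5) → (φ(1),φ(5)) = (0,6) ∈ E(G2) ✓
  (1,6) → (φ(1),φ(6)) = (4,6) ∈ E(G2) ✓
  (2,4) → (φ(2),φ(4)) = (2,5) ∈ E(G2) ✓
  (2,5) → (φ(2),φ(5)) = (0,2) ∈ E(G2) ✓
  (2,6) → (φ(2),φ(6)) = (2,4) ∈ E(G2) ✓
  (3,5) → (φ(3),φ(5)) = (0,1) ∈ E(G2) ✓
  (4,6) → (φ(4),φ(6)) = (4,5) ∈ E(G2) ✓
All 14 edges of G1 map to edges of G2, and |E(G1)| = |E(G2)| = 14, so φ is a bijection on edges as well as vertices. Hence G1 ≅ G2.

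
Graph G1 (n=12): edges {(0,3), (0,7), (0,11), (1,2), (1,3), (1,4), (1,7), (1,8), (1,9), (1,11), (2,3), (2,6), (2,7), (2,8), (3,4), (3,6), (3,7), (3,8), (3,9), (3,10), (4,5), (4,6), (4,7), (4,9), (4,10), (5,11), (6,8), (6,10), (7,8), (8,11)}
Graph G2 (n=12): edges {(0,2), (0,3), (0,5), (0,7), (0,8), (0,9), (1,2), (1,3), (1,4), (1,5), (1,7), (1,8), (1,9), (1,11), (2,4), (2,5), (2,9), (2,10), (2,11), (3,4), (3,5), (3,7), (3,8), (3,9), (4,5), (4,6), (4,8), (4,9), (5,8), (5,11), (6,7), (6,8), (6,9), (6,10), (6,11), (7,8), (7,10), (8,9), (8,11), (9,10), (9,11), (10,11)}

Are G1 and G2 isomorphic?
No, not isomorphic

The graphs are NOT isomorphic.

Degrees in G1: deg(0)=3, deg(1)=7, deg(2)=5, deg(3)=9, deg(4)=7, deg(5)=2, deg(6)=5, deg(7)=6, deg(8)=6, deg(9)=3, deg(10)=3, deg(11)=4.
Sorted degree sequence of G1: [9, 7, 7, 6, 6, 5, 5, 4, 3, 3, 3, 2].
Degrees in G2: deg(0)=6, deg(1)=8, deg(2)=7, deg(3)=7, deg(4)=7, deg(5)=7, deg(6)=6, deg(7)=6, deg(8)=9, deg(9)=9, deg(10)=5, deg(11)=7.
Sorted degree sequence of G2: [9, 9, 8, 7, 7, 7, 7, 7, 6, 6, 6, 5].
The (sorted) degree sequence is an isomorphism invariant, so since G1 and G2 have different degree sequences they cannot be isomorphic.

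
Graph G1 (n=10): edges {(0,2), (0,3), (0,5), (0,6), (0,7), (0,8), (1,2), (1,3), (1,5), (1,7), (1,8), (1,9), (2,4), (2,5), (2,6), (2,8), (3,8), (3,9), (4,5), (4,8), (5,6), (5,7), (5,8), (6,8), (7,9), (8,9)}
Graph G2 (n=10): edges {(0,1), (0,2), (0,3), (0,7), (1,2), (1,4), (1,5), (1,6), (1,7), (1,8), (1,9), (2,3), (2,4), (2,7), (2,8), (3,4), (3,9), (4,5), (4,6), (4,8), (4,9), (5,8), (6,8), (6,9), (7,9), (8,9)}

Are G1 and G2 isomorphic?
Yes, isomorphic

The graphs are isomorphic.
One valid mapping φ: V(G1) → V(G2): 0→9, 1→2, 2→8, 3→7, 4→5, 5→4, 6→6, 7→3, 8→1, 9→0

Verify φ preserves adjacency — for each edge of G1, its image is an edge of G2:
  (0,2) → (φ(0),φ(2)) = (8,9) ∈ E(G2) ✓
  (0,3) → (φ(0),φ(3)) = (7,9) ∈ E(G2) ✓
  (0,5) → (φ(0),φ(5)) = (4,9) ∈ E(G2) ✓
  (0,6) → (φ(0),φ(6)) = (6,9) ∈ E(G2) ✓
  (0,7) → (φ(0),φ(7)) = (3,9) ∈ E(G2) ✓
  (0,8) → (φ(0),φ(8)) = (1,9) ∈ E(G2) ✓
  (1,2) → (φ(1),φ(2)) = (2,8) ∈ E(G2) ✓
  (1,3) → (φ(1),φ(3)) = (2,7) ∈ E(G2) ✓
  (1,5) → (φ(1),φ(5)) = (2,4) ∈ E(G2) ✓
  (1,7) → (φ(1),φ(7)) = (2,3) ∈ E(G2) ✓
  (1,8) → (φ(1),φ(8)) = (1,2) ∈ E(G2) ✓
  (1,9) → (φ(1),φ(9)) = (0,2) ∈ E(G2) ✓
  (2,4) → (φ(2),φ(4)) = (5,8) ∈ E(G2) ✓
  (2,5) → (φ(2),φ(5)) = (4,8) ∈ E(G2) ✓
  (2,6) → (φ(2),φ(6)) = (6,8) ∈ E(G2) ✓
  (2,8) → (φ(2),φ(8)) = (1,8) ∈ E(G2) ✓
  (3,8) → (φ(3),φ(8)) = (1,7) ∈ E(G2) ✓
  (3,9) → (φ(3),φ(9)) = (0,7) ∈ E(G2) ✓
  (4,5) → (φ(4),φ(5)) = (4,5) ∈ E(G2) ✓
  (4,8) → (φ(4),φ(8)) = (1,5) ∈ E(G2) ✓
  (5,6) → (φ(5),φ(6)) = (4,6) ∈ E(G2) ✓
  (5,7) → (φ(5),φ(7)) = (3,4) ∈ E(G2) ✓
  (5,8) → (φ(5),φ(8)) = (1,4) ∈ E(G2) ✓
  (6,8) → (φ(6),φ(8)) = (1,6) ∈ E(G2) ✓
  (7,9) → (φ(7),φ(9)) = (0,3) ∈ E(G2) ✓
  (8,9) → (φ(8),φ(9)) = (0,1) ∈ E(G2) ✓
All 26 edges of G1 map to edges of G2, and |E(G1)| = |E(G2)| = 26, so φ is a bijection on edges as well as vertices. Hence G1 ≅ G2.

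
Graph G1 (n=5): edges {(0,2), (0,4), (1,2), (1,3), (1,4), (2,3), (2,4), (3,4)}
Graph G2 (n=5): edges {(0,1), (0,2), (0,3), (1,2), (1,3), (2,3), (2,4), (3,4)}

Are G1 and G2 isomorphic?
Yes, isomorphic

The graphs are isomorphic.
One valid mapping φ: V(G1) → V(G2): 0→4, 1→0, 2→3, 3→1, 4→2

Verify φ preserves adjacency — for each edge of G1, its image is an edge of G2:
  (0,2) → (φ(0),φ(2)) = (3,4) ∈ E(G2) ✓
  (0,4) → (φ(0),φ(4)) = (2,4) ∈ E(G2) ✓
  (1,2) → (φ(1),φ(2)) = (0,3) ∈ E(G2) ✓
  (1,3) → (φ(1),φ(3)) = (0,1) ∈ E(G2) ✓
  (1,4) → (φ(1),φ(4)) = (0,2) ∈ E(G2) ✓
  (2,3) → (φ(2),φ(3)) = (1,3) ∈ E(G2) ✓
  (2,4) → (φ(2),φ(4)) = (2,3) ∈ E(G2) ✓
  (3,4) → (φ(3),φ(4)) = (1,2) ∈ E(G2) ✓
All 8 edges of G1 map to edges of G2, and |E(G1)| = |E(G2)| = 8, so φ is a bijection on edges as well as vertices. Hence G1 ≅ G2.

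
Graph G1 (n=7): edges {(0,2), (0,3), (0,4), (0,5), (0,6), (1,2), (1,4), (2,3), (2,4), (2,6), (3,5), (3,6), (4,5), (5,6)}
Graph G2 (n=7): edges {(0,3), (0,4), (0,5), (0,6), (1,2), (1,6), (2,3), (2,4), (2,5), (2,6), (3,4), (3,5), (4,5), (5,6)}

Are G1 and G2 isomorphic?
Yes, isomorphic

The graphs are isomorphic.
One valid mapping φ: V(G1) → V(G2): 0→5, 1→1, 2→2, 3→4, 4→6, 5→0, 6→3

Verify φ preserves adjacency — for each edge of G1, its image is an edge of G2:
  (0,2) → (φ(0),φ(2)) = (2,5) ∈ E(G2) ✓
  (0,3) → (φ(0),φ(3)) = (4,5) ∈ E(G2) ✓
  (0,4) → (φ(0),φ(4)) = (5,6) ∈ E(G2) ✓
  (0,5) → (φ(0),φ(5)) = (0,5) ∈ E(G2) ✓
  (0,6) → (φ(0),φ(6)) = (3,5) ∈ E(G2) ✓
  (1,2) → (φ(1),φ(2)) = (1,2) ∈ E(G2) ✓
  (1,4) → (φ(1),φ(4)) = (1,6) ∈ E(G2) ✓
  (2,3) → (φ(2),φ(3)) = (2,4) ∈ E(G2) ✓
  (2,4) → (φ(2),φ(4)) = (2,6) ∈ E(G2) ✓
  (2,6) → (φ(2),φ(6)) = (2,3) ∈ E(G2) ✓
  (3,5) → (φ(3),φ(5)) = (0,4) ∈ E(G2) ✓
  (3,6) → (φ(3),φ(6)) = (3,4) ∈ E(G2) ✓
  (4,5) → (φ(4),φ(5)) = (0,6) ∈ E(G2) ✓
  (5,6) → (φ(5),φ(6)) = (0,3) ∈ E(G2) ✓
All 14 edges of G1 map to edges of G2, and |E(G1)| = |E(G2)| = 14, so φ is a bijection on edges as well as vertices. Hence G1 ≅ G2.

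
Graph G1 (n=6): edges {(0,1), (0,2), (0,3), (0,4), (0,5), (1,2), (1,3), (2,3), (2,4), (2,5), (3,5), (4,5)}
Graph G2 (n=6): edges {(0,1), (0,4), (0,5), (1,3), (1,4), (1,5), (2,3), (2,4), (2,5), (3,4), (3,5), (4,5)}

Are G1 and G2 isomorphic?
Yes, isomorphic

The graphs are isomorphic.
One valid mapping φ: V(G1) → V(G2): 0→4, 1→0, 2→5, 3→1, 4→2, 5→3

Verify φ preserves adjacency — for each edge of G1, its image is an edge of G2:
  (0,1) → (φ(0),φ(1)) = (0,4) ∈ E(G2) ✓
  (0,2) → (φ(0),φ(2)) = (4,5) ∈ E(G2) ✓
  (0,3) → (φ(0),φ(3)) = (1,4) ∈ E(G2) ✓
  (0,4) → (φ(0),φ(4)) = (2,4) ∈ E(G2) ✓
  (0,5) → (φ(0),φ(5)) = (3,4) ∈ E(G2) ✓
  (1,2) → (φ(1),φ(2)) = (0,5) ∈ E(G2) ✓
  (1,3) → (φ(1),φ(3)) = (0,1) ∈ E(G2) ✓
  (2,3) → (φ(2),φ(3)) = (1,5) ∈ E(G2) ✓
  (2,4) → (φ(2),φ(4)) = (2,5) ∈ E(G2) ✓
  (2,5) → (φ(2),φ(5)) = (3,5) ∈ E(G2) ✓
  (3,5) → (φ(3),φ(5)) = (1,3) ∈ E(G2) ✓
  (4,5) → (φ(4),φ(5)) = (2,3) ∈ E(G2) ✓
All 12 edges of G1 map to edges of G2, and |E(G1)| = |E(G2)| = 12, so φ is a bijection on edges as well as vertices. Hence G1 ≅ G2.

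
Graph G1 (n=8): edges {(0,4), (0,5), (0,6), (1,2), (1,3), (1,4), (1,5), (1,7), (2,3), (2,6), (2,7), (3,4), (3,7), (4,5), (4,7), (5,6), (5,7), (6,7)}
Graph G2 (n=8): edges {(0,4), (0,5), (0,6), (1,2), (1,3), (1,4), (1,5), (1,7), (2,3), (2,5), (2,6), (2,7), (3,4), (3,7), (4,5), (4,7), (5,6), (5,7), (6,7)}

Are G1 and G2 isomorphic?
No, not isomorphic

The graphs are NOT isomorphic.

Counting edges: G1 has 18 edge(s); G2 has 19 edge(s).
Edge count is an isomorphism invariant (a bijection on vertices induces a bijection on edges), so differing edge counts rule out isomorphism.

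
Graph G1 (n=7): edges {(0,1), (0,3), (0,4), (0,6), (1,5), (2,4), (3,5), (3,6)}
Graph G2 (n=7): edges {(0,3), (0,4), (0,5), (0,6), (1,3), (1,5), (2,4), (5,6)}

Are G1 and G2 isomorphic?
Yes, isomorphic

The graphs are isomorphic.
One valid mapping φ: V(G1) → V(G2): 0→0, 1→3, 2→2, 3→5, 4→4, 5→1, 6→6

Verify φ preserves adjacency — for each edge of G1, its image is an edge of G2:
  (0,1) → (φ(0),φ(1)) = (0,3) ∈ E(G2) ✓
  (0,3) → (φ(0),φ(3)) = (0,5) ∈ E(G2) ✓
  (0,4) → (φ(0),φ(4)) = (0,4) ∈ E(G2) ✓
  (0,6) → (φ(0),φ(6)) = (0,6) ∈ E(G2) ✓
  (1,5) → (φ(1),φ(5)) = (1,3) ∈ E(G2) ✓
  (2,4) → (φ(2),φ(4)) = (2,4) ∈ E(G2) ✓
  (3,5) → (φ(3),φ(5)) = (1,5) ∈ E(G2) ✓
  (3,6) → (φ(3),φ(6)) = (5,6) ∈ E(G2) ✓
All 8 edges of G1 map to edges of G2, and |E(G1)| = |E(G2)| = 8, so φ is a bijection on edges as well as vertices. Hence G1 ≅ G2.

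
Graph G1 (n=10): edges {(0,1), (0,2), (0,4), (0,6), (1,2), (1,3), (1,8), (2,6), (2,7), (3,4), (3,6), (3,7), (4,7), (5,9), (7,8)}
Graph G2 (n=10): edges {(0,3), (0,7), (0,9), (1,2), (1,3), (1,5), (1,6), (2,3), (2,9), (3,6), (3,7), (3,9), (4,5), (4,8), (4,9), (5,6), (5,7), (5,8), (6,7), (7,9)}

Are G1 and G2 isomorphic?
No, not isomorphic

The graphs are NOT isomorphic.

Degrees in G1: deg(0)=4, deg(1)=4, deg(2)=4, deg(3)=4, deg(4)=3, deg(5)=1, deg(6)=3, deg(7)=4, deg(8)=2, deg(9)=1.
Sorted degree sequence of G1: [4, 4, 4, 4, 4, 3, 3, 2, 1, 1].
Degrees in G2: deg(0)=3, deg(1)=4, deg(2)=3, deg(3)=6, deg(4)=3, deg(5)=5, deg(6)=4, deg(7)=5, deg(8)=2, deg(9)=5.
Sorted degree sequence of G2: [6, 5, 5, 5, 4, 4, 3, 3, 3, 2].
The (sorted) degree sequence is an isomorphism invariant, so since G1 and G2 have different degree sequences they cannot be isomorphic.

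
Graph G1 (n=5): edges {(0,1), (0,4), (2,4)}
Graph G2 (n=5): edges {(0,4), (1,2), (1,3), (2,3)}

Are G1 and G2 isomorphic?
No, not isomorphic

The graphs are NOT isomorphic.

Counting triangles (3-cliques): G1 has 0, G2 has 1.
Triangle count is an isomorphism invariant, so differing triangle counts rule out isomorphism.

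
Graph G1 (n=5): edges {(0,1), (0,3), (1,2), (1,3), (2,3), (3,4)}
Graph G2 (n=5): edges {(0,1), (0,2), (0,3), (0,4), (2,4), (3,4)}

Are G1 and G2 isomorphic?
Yes, isomorphic

The graphs are isomorphic.
One valid mapping φ: V(G1) → V(G2): 0→3, 1→4, 2→2, 3→0, 4→1

Verify φ preserves adjacency — for each edge of G1, its image is an edge of G2:
  (0,1) → (φ(0),φ(1)) = (3,4) ∈ E(G2) ✓
  (0,3) → (φ(0),φ(3)) = (0,3) ∈ E(G2) ✓
  (1,2) → (φ(1),φ(2)) = (2,4) ∈ E(G2) ✓
  (1,3) → (φ(1),φ(3)) = (0,4) ∈ E(G2) ✓
  (2,3) → (φ(2),φ(3)) = (0,2) ∈ E(G2) ✓
  (3,4) → (φ(3),φ(4)) = (0,1) ∈ E(G2) ✓
All 6 edges of G1 map to edges of G2, and |E(G1)| = |E(G2)| = 6, so φ is a bijection on edges as well as vertices. Hence G1 ≅ G2.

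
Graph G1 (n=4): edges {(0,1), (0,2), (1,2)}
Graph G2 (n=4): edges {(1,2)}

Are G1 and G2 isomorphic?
No, not isomorphic

The graphs are NOT isomorphic.

Counting triangles (3-cliques): G1 has 1, G2 has 0.
Triangle count is an isomorphism invariant, so differing triangle counts rule out isomorphism.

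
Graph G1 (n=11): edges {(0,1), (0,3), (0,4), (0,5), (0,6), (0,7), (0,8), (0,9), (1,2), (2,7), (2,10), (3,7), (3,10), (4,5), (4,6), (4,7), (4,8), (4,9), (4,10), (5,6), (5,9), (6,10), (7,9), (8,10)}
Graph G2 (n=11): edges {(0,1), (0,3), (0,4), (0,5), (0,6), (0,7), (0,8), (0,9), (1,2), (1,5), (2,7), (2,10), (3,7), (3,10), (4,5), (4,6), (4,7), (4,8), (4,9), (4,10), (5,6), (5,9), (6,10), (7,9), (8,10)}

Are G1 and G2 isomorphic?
No, not isomorphic

The graphs are NOT isomorphic.

Counting edges: G1 has 24 edge(s); G2 has 25 edge(s).
Edge count is an isomorphism invariant (a bijection on vertices induces a bijection on edges), so differing edge counts rule out isomorphism.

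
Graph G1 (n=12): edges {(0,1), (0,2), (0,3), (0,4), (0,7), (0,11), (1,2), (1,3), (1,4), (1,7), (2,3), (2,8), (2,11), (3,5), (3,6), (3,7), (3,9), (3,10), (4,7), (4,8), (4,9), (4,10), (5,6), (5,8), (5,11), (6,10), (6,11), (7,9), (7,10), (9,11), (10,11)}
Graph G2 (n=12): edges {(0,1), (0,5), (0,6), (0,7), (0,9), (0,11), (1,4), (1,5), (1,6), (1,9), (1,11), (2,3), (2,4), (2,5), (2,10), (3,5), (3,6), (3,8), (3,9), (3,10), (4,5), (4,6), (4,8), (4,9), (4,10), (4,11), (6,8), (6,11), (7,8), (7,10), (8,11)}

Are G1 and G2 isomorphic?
Yes, isomorphic

The graphs are isomorphic.
One valid mapping φ: V(G1) → V(G2): 0→6, 1→11, 2→8, 3→4, 4→0, 5→10, 6→2, 7→1, 8→7, 9→9, 10→5, 11→3

Verify φ preserves adjacency — for each edge of G1, its image is an edge of G2:
  (0,1) → (φ(0),φ(1)) = (6,11) ∈ E(G2) ✓
  (0,2) → (φ(0),φ(2)) = (6,8) ∈ E(G2) ✓
  (0,3) → (φ(0),φ(3)) = (4,6) ∈ E(G2) ✓
  (0,4) → (φ(0),φ(4)) = (0,6) ∈ E(G2) ✓
  (0,7) → (φ(0),φ(7)) = (1,6) ∈ E(G2) ✓
  (0,11) → (φ(0),φ(11)) = (3,6) ∈ E(G2) ✓
  (1,2) → (φ(1),φ(2)) = (8,11) ∈ E(G2) ✓
  (1,3) → (φ(1),φ(3)) = (4,11) ∈ E(G2) ✓
  (1,4) → (φ(1),φ(4)) = (0,11) ∈ E(G2) ✓
  (1,7) → (φ(1),φ(7)) = (1,11) ∈ E(G2) ✓
  (2,3) → (φ(2),φ(3)) = (4,8) ∈ E(G2) ✓
  (2,8) → (φ(2),φ(8)) = (7,8) ∈ E(G2) ✓
  (2,11) → (φ(2),φ(11)) = (3,8) ∈ E(G2) ✓
  (3,5) → (φ(3),φ(5)) = (4,10) ∈ E(G2) ✓
  (3,6) → (φ(3),φ(6)) = (2,4) ∈ E(G2) ✓
  (3,7) → (φ(3),φ(7)) = (1,4) ∈ E(G2) ✓
  (3,9) → (φ(3),φ(9)) = (4,9) ∈ E(G2) ✓
  (3,10) → (φ(3),φ(10)) = (4,5) ∈ E(G2) ✓
  (4,7) → (φ(4),φ(7)) = (0,1) ∈ E(G2) ✓
  (4,8) → (φ(4),φ(8)) = (0,7) ∈ E(G2) ✓
  (4,9) → (φ(4),φ(9)) = (0,9) ∈ E(G2) ✓
  (4,10) → (φ(4),φ(10)) = (0,5) ∈ E(G2) ✓
  (5,6) → (φ(5),φ(6)) = (2,10) ∈ E(G2) ✓
  (5,8) → (φ(5),φ(8)) = (7,10) ∈ E(G2) ✓
  (5,11) → (φ(5),φ(11)) = (3,10) ∈ E(G2) ✓
  (6,10) → (φ(6),φ(10)) = (2,5) ∈ E(G2) ✓
  (6,11) → (φ(6),φ(11)) = (2,3) ∈ E(G2) ✓
  (7,9) → (φ(7),φ(9)) = (1,9) ∈ E(G2) ✓
  (7,10) → (φ(7),φ(10)) = (1,5) ∈ E(G2) ✓
  (9,11) → (φ(9),φ(11)) = (3,9) ∈ E(G2) ✓
  (10,11) → (φ(10),φ(11)) = (3,5) ∈ E(G2) ✓
All 31 edges of G1 map to edges of G2, and |E(G1)| = |E(G2)| = 31, so φ is a bijection on edges as well as vertices. Hence G1 ≅ G2.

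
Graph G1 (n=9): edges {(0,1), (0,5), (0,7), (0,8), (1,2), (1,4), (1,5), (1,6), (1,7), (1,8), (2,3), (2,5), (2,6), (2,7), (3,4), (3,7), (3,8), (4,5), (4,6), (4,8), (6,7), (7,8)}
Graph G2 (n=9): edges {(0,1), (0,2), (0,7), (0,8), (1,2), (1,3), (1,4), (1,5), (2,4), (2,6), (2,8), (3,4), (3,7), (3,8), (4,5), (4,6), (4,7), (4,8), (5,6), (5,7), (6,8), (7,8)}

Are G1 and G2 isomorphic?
Yes, isomorphic

The graphs are isomorphic.
One valid mapping φ: V(G1) → V(G2): 0→6, 1→4, 2→7, 3→0, 4→1, 5→5, 6→3, 7→8, 8→2

Verify φ preserves adjacency — for each edge of G1, its image is an edge of G2:
  (0,1) → (φ(0),φ(1)) = (4,6) ∈ E(G2) ✓
  (0,5) → (φ(0),φ(5)) = (5,6) ∈ E(G2) ✓
  (0,7) → (φ(0),φ(7)) = (6,8) ∈ E(G2) ✓
  (0,8) → (φ(0),φ(8)) = (2,6) ∈ E(G2) ✓
  (1,2) → (φ(1),φ(2)) = (4,7) ∈ E(G2) ✓
  (1,4) → (φ(1),φ(4)) = (1,4) ∈ E(G2) ✓
  (1,5) → (φ(1),φ(5)) = (4,5) ∈ E(G2) ✓
  (1,6) → (φ(1),φ(6)) = (3,4) ∈ E(G2) ✓
  (1,7) → (φ(1),φ(7)) = (4,8) ∈ E(G2) ✓
  (1,8) → (φ(1),φ(8)) = (2,4) ∈ E(G2) ✓
  (2,3) → (φ(2),φ(3)) = (0,7) ∈ E(G2) ✓
  (2,5) → (φ(2),φ(5)) = (5,7) ∈ E(G2) ✓
  (2,6) → (φ(2),φ(6)) = (3,7) ∈ E(G2) ✓
  (2,7) → (φ(2),φ(7)) = (7,8) ∈ E(G2) ✓
  (3,4) → (φ(3),φ(4)) = (0,1) ∈ E(G2) ✓
  (3,7) → (φ(3),φ(7)) = (0,8) ∈ E(G2) ✓
  (3,8) → (φ(3),φ(8)) = (0,2) ∈ E(G2) ✓
  (4,5) → (φ(4),φ(5)) = (1,5) ∈ E(G2) ✓
  (4,6) → (φ(4),φ(6)) = (1,3) ∈ E(G2) ✓
  (4,8) → (φ(4),φ(8)) = (1,2) ∈ E(G2) ✓
  (6,7) → (φ(6),φ(7)) = (3,8) ∈ E(G2) ✓
  (7,8) → (φ(7),φ(8)) = (2,8) ∈ E(G2) ✓
All 22 edges of G1 map to edges of G2, and |E(G1)| = |E(G2)| = 22, so φ is a bijection on edges as well as vertices. Hence G1 ≅ G2.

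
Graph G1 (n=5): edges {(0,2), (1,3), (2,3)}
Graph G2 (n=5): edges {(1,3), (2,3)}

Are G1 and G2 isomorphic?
No, not isomorphic

The graphs are NOT isomorphic.

Counting edges: G1 has 3 edge(s); G2 has 2 edge(s).
Edge count is an isomorphism invariant (a bijection on vertices induces a bijection on edges), so differing edge counts rule out isomorphism.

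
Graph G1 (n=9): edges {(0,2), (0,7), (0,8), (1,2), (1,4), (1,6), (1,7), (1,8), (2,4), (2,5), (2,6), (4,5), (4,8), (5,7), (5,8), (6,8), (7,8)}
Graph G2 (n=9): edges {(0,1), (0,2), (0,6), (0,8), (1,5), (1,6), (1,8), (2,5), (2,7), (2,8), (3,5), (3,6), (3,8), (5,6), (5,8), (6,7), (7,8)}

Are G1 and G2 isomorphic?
Yes, isomorphic

The graphs are isomorphic.
One valid mapping φ: V(G1) → V(G2): 0→7, 1→5, 2→6, 3→4, 4→1, 5→0, 6→3, 7→2, 8→8

Verify φ preserves adjacency — for each edge of G1, its image is an edge of G2:
  (0,2) → (φ(0),φ(2)) = (6,7) ∈ E(G2) ✓
  (0,7) → (φ(0),φ(7)) = (2,7) ∈ E(G2) ✓
  (0,8) → (φ(0),φ(8)) = (7,8) ∈ E(G2) ✓
  (1,2) → (φ(1),φ(2)) = (5,6) ∈ E(G2) ✓
  (1,4) → (φ(1),φ(4)) = (1,5) ∈ E(G2) ✓
  (1,6) → (φ(1),φ(6)) = (3,5) ∈ E(G2) ✓
  (1,7) → (φ(1),φ(7)) = (2,5) ∈ E(G2) ✓
  (1,8) → (φ(1),φ(8)) = (5,8) ∈ E(G2) ✓
  (2,4) → (φ(2),φ(4)) = (1,6) ∈ E(G2) ✓
  (2,5) → (φ(2),φ(5)) = (0,6) ∈ E(G2) ✓
  (2,6) → (φ(2),φ(6)) = (3,6) ∈ E(G2) ✓
  (4,5) → (φ(4),φ(5)) = (0,1) ∈ E(G2) ✓
  (4,8) → (φ(4),φ(8)) = (1,8) ∈ E(G2) ✓
  (5,7) → (φ(5),φ(7)) = (0,2) ∈ E(G2) ✓
  (5,8) → (φ(5),φ(8)) = (0,8) ∈ E(G2) ✓
  (6,8) → (φ(6),φ(8)) = (3,8) ∈ E(G2) ✓
  (7,8) → (φ(7),φ(8)) = (2,8) ∈ E(G2) ✓
All 17 edges of G1 map to edges of G2, and |E(G1)| = |E(G2)| = 17, so φ is a bijection on edges as well as vertices. Hence G1 ≅ G2.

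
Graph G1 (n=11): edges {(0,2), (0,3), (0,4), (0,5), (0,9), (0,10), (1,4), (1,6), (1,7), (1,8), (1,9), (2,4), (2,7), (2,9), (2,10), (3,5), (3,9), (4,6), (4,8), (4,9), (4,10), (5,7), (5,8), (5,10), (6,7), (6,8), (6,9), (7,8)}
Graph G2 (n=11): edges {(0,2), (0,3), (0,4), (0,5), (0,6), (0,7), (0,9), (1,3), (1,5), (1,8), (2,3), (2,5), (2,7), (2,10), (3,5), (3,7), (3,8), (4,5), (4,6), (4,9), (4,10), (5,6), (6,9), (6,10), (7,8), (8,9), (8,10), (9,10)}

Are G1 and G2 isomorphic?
Yes, isomorphic

The graphs are isomorphic.
One valid mapping φ: V(G1) → V(G2): 0→3, 1→6, 2→2, 3→1, 4→0, 5→8, 6→4, 7→10, 8→9, 9→5, 10→7

Verify φ preserves adjacency — for each edge of G1, its image is an edge of G2:
  (0,2) → (φ(0),φ(2)) = (2,3) ∈ E(G2) ✓
  (0,3) → (φ(0),φ(3)) = (1,3) ∈ E(G2) ✓
  (0,4) → (φ(0),φ(4)) = (0,3) ∈ E(G2) ✓
  (0,5) → (φ(0),φ(5)) = (3,8) ∈ E(G2) ✓
  (0,9) → (φ(0),φ(9)) = (3,5) ∈ E(G2) ✓
  (0,10) → (φ(0),φ(10)) = (3,7) ∈ E(G2) ✓
  (1,4) → (φ(1),φ(4)) = (0,6) ∈ E(G2) ✓
  (1,6) → (φ(1),φ(6)) = (4,6) ∈ E(G2) ✓
  (1,7) → (φ(1),φ(7)) = (6,10) ∈ E(G2) ✓
  (1,8) → (φ(1),φ(8)) = (6,9) ∈ E(G2) ✓
  (1,9) → (φ(1),φ(9)) = (5,6) ∈ E(G2) ✓
  (2,4) → (φ(2),φ(4)) = (0,2) ∈ E(G2) ✓
  (2,7) → (φ(2),φ(7)) = (2,10) ∈ E(G2) ✓
  (2,9) → (φ(2),φ(9)) = (2,5) ∈ E(G2) ✓
  (2,10) → (φ(2),φ(10)) = (2,7) ∈ E(G2) ✓
  (3,5) → (φ(3),φ(5)) = (1,8) ∈ E(G2) ✓
  (3,9) → (φ(3),φ(9)) = (1,5) ∈ E(G2) ✓
  (4,6) → (φ(4),φ(6)) = (0,4) ∈ E(G2) ✓
  (4,8) → (φ(4),φ(8)) = (0,9) ∈ E(G2) ✓
  (4,9) → (φ(4),φ(9)) = (0,5) ∈ E(G2) ✓
  (4,10) → (φ(4),φ(10)) = (0,7) ∈ E(G2) ✓
  (5,7) → (φ(5),φ(7)) = (8,10) ∈ E(G2) ✓
  (5,8) → (φ(5),φ(8)) = (8,9) ∈ E(G2) ✓
  (5,10) → (φ(5),φ(10)) = (7,8) ∈ E(G2) ✓
  (6,7) → (φ(6),φ(7)) = (4,10) ∈ E(G2) ✓
  (6,8) → (φ(6),φ(8)) = (4,9) ∈ E(G2) ✓
  (6,9) → (φ(6),φ(9)) = (4,5) ∈ E(G2) ✓
  (7,8) → (φ(7),φ(8)) = (9,10) ∈ E(G2) ✓
All 28 edges of G1 map to edges of G2, and |E(G1)| = |E(G2)| = 28, so φ is a bijection on edges as well as vertices. Hence G1 ≅ G2.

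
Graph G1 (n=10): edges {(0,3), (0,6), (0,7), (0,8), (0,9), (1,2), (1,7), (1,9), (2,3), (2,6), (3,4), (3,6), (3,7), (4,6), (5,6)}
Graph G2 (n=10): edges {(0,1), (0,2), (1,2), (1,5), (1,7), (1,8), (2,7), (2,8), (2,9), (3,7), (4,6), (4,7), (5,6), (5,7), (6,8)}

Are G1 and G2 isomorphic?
Yes, isomorphic

The graphs are isomorphic.
One valid mapping φ: V(G1) → V(G2): 0→7, 1→6, 2→8, 3→1, 4→0, 5→9, 6→2, 7→5, 8→3, 9→4

Verify φ preserves adjacency — for each edge of G1, its image is an edge of G2:
  (0,3) → (φ(0),φ(3)) = (1,7) ∈ E(G2) ✓
  (0,6) → (φ(0),φ(6)) = (2,7) ∈ E(G2) ✓
  (0,7) → (φ(0),φ(7)) = (5,7) ∈ E(G2) ✓
  (0,8) → (φ(0),φ(8)) = (3,7) ∈ E(G2) ✓
  (0,9) → (φ(0),φ(9)) = (4,7) ∈ E(G2) ✓
  (1,2) → (φ(1),φ(2)) = (6,8) ∈ E(G2) ✓
  (1,7) → (φ(1),φ(7)) = (5,6) ∈ E(G2) ✓
  (1,9) → (φ(1),φ(9)) = (4,6) ∈ E(G2) ✓
  (2,3) → (φ(2),φ(3)) = (1,8) ∈ E(G2) ✓
  (2,6) → (φ(2),φ(6)) = (2,8) ∈ E(G2) ✓
  (3,4) → (φ(3),φ(4)) = (0,1) ∈ E(G2) ✓
  (3,6) → (φ(3),φ(6)) = (1,2) ∈ E(G2) ✓
  (3,7) → (φ(3),φ(7)) = (1,5) ∈ E(G2) ✓
  (4,6) → (φ(4),φ(6)) = (0,2) ∈ E(G2) ✓
  (5,6) → (φ(5),φ(6)) = (2,9) ∈ E(G2) ✓
All 15 edges of G1 map to edges of G2, and |E(G1)| = |E(G2)| = 15, so φ is a bijection on edges as well as vertices. Hence G1 ≅ G2.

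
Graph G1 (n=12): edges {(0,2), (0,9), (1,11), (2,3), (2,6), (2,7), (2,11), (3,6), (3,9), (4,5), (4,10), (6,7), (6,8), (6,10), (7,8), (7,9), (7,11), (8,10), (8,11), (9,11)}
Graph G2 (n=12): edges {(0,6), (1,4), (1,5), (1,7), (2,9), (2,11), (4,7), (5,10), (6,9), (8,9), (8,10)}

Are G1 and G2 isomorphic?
No, not isomorphic

The graphs are NOT isomorphic.

Connected components of G1: 1 component(s) with vertex sets [[0, 1, 2, 3, 4, 5, 6, 7, 8, 9, 10, 11]], sizes [12].
Connected components of G2: 2 component(s) with vertex sets [[3], [0, 1, 2, 4, 5, 6, 7, 8, 9, 10, 11]], sizes [1, 11].
The number of connected components (and the multiset of component sizes) is an isomorphism invariant — an isomorphism maps each component of G1 bijectively onto a component of G2. Since G1 has 1 component(s) and G2 has 2, they cannot be isomorphic.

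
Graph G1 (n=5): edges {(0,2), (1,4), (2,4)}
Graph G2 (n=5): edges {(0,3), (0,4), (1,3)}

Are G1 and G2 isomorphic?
Yes, isomorphic

The graphs are isomorphic.
One valid mapping φ: V(G1) → V(G2): 0→4, 1→1, 2→0, 3→2, 4→3

Verify φ preserves adjacency — for each edge of G1, its image is an edge of G2:
  (0,2) → (φ(0),φ(2)) = (0,4) ∈ E(G2) ✓
  (1,4) → (φ(1),φ(4)) = (1,3) ∈ E(G2) ✓
  (2,4) → (φ(2),φ(4)) = (0,3) ∈ E(G2) ✓
All 3 edges of G1 map to edges of G2, and |E(G1)| = |E(G2)| = 3, so φ is a bijection on edges as well as vertices. Hence G1 ≅ G2.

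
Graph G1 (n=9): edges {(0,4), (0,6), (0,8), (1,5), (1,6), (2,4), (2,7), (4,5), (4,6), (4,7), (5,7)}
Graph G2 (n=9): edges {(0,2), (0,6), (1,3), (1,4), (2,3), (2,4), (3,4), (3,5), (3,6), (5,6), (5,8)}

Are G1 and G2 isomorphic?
Yes, isomorphic

The graphs are isomorphic.
One valid mapping φ: V(G1) → V(G2): 0→5, 1→0, 2→1, 3→7, 4→3, 5→2, 6→6, 7→4, 8→8

Verify φ preserves adjacency — for each edge of G1, its image is an edge of G2:
  (0,4) → (φ(0),φ(4)) = (3,5) ∈ E(G2) ✓
  (0,6) → (φ(0),φ(6)) = (5,6) ∈ E(G2) ✓
  (0,8) → (φ(0),φ(8)) = (5,8) ∈ E(G2) ✓
  (1,5) → (φ(1),φ(5)) = (0,2) ∈ E(G2) ✓
  (1,6) → (φ(1),φ(6)) = (0,6) ∈ E(G2) ✓
  (2,4) → (φ(2),φ(4)) = (1,3) ∈ E(G2) ✓
  (2,7) → (φ(2),φ(7)) = (1,4) ∈ E(G2) ✓
  (4,5) → (φ(4),φ(5)) = (2,3) ∈ E(G2) ✓
  (4,6) → (φ(4),φ(6)) = (3,6) ∈ E(G2) ✓
  (4,7) → (φ(4),φ(7)) = (3,4) ∈ E(G2) ✓
  (5,7) → (φ(5),φ(7)) = (2,4) ∈ E(G2) ✓
All 11 edges of G1 map to edges of G2, and |E(G1)| = |E(G2)| = 11, so φ is a bijection on edges as well as vertices. Hence G1 ≅ G2.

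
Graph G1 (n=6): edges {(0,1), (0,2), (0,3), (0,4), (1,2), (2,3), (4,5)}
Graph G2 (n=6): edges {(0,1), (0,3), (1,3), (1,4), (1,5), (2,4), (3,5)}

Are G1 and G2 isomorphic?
Yes, isomorphic

The graphs are isomorphic.
One valid mapping φ: V(G1) → V(G2): 0→1, 1→5, 2→3, 3→0, 4→4, 5→2

Verify φ preserves adjacency — for each edge of G1, its image is an edge of G2:
  (0,1) → (φ(0),φ(1)) = (1,5) ∈ E(G2) ✓
  (0,2) → (φ(0),φ(2)) = (1,3) ∈ E(G2) ✓
  (0,3) → (φ(0),φ(3)) = (0,1) ∈ E(G2) ✓
  (0,4) → (φ(0),φ(4)) = (1,4) ∈ E(G2) ✓
  (1,2) → (φ(1),φ(2)) = (3,5) ∈ E(G2) ✓
  (2,3) → (φ(2),φ(3)) = (0,3) ∈ E(G2) ✓
  (4,5) → (φ(4),φ(5)) = (2,4) ∈ E(G2) ✓
All 7 edges of G1 map to edges of G2, and |E(G1)| = |E(G2)| = 7, so φ is a bijection on edges as well as vertices. Hence G1 ≅ G2.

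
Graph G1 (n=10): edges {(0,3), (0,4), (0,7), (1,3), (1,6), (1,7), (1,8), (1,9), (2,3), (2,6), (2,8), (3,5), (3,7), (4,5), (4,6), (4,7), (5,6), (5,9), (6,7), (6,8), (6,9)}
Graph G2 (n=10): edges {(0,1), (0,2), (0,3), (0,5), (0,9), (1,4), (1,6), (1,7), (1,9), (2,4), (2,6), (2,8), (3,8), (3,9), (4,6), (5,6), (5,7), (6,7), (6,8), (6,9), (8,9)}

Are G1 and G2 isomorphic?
Yes, isomorphic

The graphs are isomorphic.
One valid mapping φ: V(G1) → V(G2): 0→3, 1→1, 2→5, 3→0, 4→8, 5→2, 6→6, 7→9, 8→7, 9→4

Verify φ preserves adjacency — for each edge of G1, its image is an edge of G2:
  (0,3) → (φ(0),φ(3)) = (0,3) ∈ E(G2) ✓
  (0,4) → (φ(0),φ(4)) = (3,8) ∈ E(G2) ✓
  (0,7) → (φ(0),φ(7)) = (3,9) ∈ E(G2) ✓
  (1,3) → (φ(1),φ(3)) = (0,1) ∈ E(G2) ✓
  (1,6) → (φ(1),φ(6)) = (1,6) ∈ E(G2) ✓
  (1,7) → (φ(1),φ(7)) = (1,9) ∈ E(G2) ✓
  (1,8) → (φ(1),φ(8)) = (1,7) ∈ E(G2) ✓
  (1,9) → (φ(1),φ(9)) = (1,4) ∈ E(G2) ✓
  (2,3) → (φ(2),φ(3)) = (0,5) ∈ E(G2) ✓
  (2,6) → (φ(2),φ(6)) = (5,6) ∈ E(G2) ✓
  (2,8) → (φ(2),φ(8)) = (5,7) ∈ E(G2) ✓
  (3,5) → (φ(3),φ(5)) = (0,2) ∈ E(G2) ✓
  (3,7) → (φ(3),φ(7)) = (0,9) ∈ E(G2) ✓
  (4,5) → (φ(4),φ(5)) = (2,8) ∈ E(G2) ✓
  (4,6) → (φ(4),φ(6)) = (6,8) ∈ E(G2) ✓
  (4,7) → (φ(4),φ(7)) = (8,9) ∈ E(G2) ✓
  (5,6) → (φ(5),φ(6)) = (2,6) ∈ E(G2) ✓
  (5,9) → (φ(5),φ(9)) = (2,4) ∈ E(G2) ✓
  (6,7) → (φ(6),φ(7)) = (6,9) ∈ E(G2) ✓
  (6,8) → (φ(6),φ(8)) = (6,7) ∈ E(G2) ✓
  (6,9) → (φ(6),φ(9)) = (4,6) ∈ E(G2) ✓
All 21 edges of G1 map to edges of G2, and |E(G1)| = |E(G2)| = 21, so φ is a bijection on edges as well as vertices. Hence G1 ≅ G2.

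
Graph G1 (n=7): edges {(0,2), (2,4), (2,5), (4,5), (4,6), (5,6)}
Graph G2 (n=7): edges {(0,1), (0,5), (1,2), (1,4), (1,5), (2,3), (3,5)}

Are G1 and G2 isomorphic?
No, not isomorphic

The graphs are NOT isomorphic.

Connected components of G1: 3 component(s) with vertex sets [[1], [3], [0, 2, 4, 5, 6]], sizes [1, 1, 5].
Connected components of G2: 2 component(s) with vertex sets [[6], [0, 1, 2, 3, 4, 5]], sizes [1, 6].
The number of connected components (and the multiset of component sizes) is an isomorphism invariant — an isomorphism maps each component of G1 bijectively onto a component of G2. Since G1 has 3 component(s) and G2 has 2, they cannot be isomorphic.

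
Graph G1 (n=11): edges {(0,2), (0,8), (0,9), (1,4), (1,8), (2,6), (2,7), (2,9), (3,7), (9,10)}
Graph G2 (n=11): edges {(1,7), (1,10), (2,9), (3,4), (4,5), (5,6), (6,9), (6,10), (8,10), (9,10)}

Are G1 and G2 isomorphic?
Yes, isomorphic

The graphs are isomorphic.
One valid mapping φ: V(G1) → V(G2): 0→6, 1→4, 2→10, 3→7, 4→3, 5→0, 6→8, 7→1, 8→5, 9→9, 10→2

Verify φ preserves adjacency — for each edge of G1, its image is an edge of G2:
  (0,2) → (φ(0),φ(2)) = (6,10) ∈ E(G2) ✓
  (0,8) → (φ(0),φ(8)) = (5,6) ∈ E(G2) ✓
  (0,9) → (φ(0),φ(9)) = (6,9) ∈ E(G2) ✓
  (1,4) → (φ(1),φ(4)) = (3,4) ∈ E(G2) ✓
  (1,8) → (φ(1),φ(8)) = (4,5) ∈ E(G2) ✓
  (2,6) → (φ(2),φ(6)) = (8,10) ∈ E(G2) ✓
  (2,7) → (φ(2),φ(7)) = (1,10) ∈ E(G2) ✓
  (2,9) → (φ(2),φ(9)) = (9,10) ∈ E(G2) ✓
  (3,7) → (φ(3),φ(7)) = (1,7) ∈ E(G2) ✓
  (9,10) → (φ(9),φ(10)) = (2,9) ∈ E(G2) ✓
All 10 edges of G1 map to edges of G2, and |E(G1)| = |E(G2)| = 10, so φ is a bijection on edges as well as vertices. Hence G1 ≅ G2.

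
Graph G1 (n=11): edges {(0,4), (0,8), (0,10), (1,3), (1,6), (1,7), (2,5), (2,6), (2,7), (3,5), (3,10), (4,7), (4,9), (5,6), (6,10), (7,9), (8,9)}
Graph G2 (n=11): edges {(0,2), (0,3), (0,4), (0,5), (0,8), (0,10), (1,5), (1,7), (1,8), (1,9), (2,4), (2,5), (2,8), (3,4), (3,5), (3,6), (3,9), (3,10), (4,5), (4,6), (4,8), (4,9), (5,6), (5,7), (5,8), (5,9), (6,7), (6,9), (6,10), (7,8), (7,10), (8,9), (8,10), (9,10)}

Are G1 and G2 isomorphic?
No, not isomorphic

The graphs are NOT isomorphic.

Degrees in G1: deg(0)=3, deg(1)=3, deg(2)=3, deg(3)=3, deg(4)=3, deg(5)=3, deg(6)=4, deg(7)=4, deg(8)=2, deg(9)=3, deg(10)=3.
Sorted degree sequence of G1: [4, 4, 3, 3, 3, 3, 3, 3, 3, 3, 2].
Degrees in G2: deg(0)=6, deg(1)=4, deg(2)=4, deg(3)=6, deg(4)=7, deg(5)=9, deg(6)=6, deg(7)=5, deg(8)=8, deg(9)=7, deg(10)=6.
Sorted degree sequence of G2: [9, 8, 7, 7, 6, 6, 6, 6, 5, 4, 4].
The (sorted) degree sequence is an isomorphism invariant, so since G1 and G2 have different degree sequences they cannot be isomorphic.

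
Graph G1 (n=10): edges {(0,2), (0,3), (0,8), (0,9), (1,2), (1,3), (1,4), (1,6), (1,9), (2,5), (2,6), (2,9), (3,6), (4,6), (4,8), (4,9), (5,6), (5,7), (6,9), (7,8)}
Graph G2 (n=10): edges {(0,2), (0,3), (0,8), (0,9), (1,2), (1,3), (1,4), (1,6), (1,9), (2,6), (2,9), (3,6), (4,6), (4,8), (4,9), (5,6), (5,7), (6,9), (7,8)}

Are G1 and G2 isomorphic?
No, not isomorphic

The graphs are NOT isomorphic.

Counting edges: G1 has 20 edge(s); G2 has 19 edge(s).
Edge count is an isomorphism invariant (a bijection on vertices induces a bijection on edges), so differing edge counts rule out isomorphism.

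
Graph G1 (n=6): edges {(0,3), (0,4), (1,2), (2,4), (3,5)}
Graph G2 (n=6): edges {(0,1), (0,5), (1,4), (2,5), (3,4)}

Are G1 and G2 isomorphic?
Yes, isomorphic

The graphs are isomorphic.
One valid mapping φ: V(G1) → V(G2): 0→0, 1→3, 2→4, 3→5, 4→1, 5→2

Verify φ preserves adjacency — for each edge of G1, its image is an edge of G2:
  (0,3) → (φ(0),φ(3)) = (0,5) ∈ E(G2) ✓
  (0,4) → (φ(0),φ(4)) = (0,1) ∈ E(G2) ✓
  (1,2) → (φ(1),φ(2)) = (3,4) ∈ E(G2) ✓
  (2,4) → (φ(2),φ(4)) = (1,4) ∈ E(G2) ✓
  (3,5) → (φ(3),φ(5)) = (2,5) ∈ E(G2) ✓
All 5 edges of G1 map to edges of G2, and |E(G1)| = |E(G2)| = 5, so φ is a bijection on edges as well as vertices. Hence G1 ≅ G2.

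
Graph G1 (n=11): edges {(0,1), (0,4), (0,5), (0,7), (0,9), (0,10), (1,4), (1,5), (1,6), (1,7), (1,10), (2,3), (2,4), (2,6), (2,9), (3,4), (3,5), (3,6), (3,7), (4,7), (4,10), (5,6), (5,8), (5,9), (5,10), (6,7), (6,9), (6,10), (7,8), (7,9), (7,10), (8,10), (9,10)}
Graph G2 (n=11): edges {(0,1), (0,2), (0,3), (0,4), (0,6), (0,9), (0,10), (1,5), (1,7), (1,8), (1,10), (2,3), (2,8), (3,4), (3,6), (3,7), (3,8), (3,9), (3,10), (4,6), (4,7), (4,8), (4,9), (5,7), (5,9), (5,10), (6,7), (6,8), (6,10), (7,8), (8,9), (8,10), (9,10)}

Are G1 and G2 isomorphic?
Yes, isomorphic

The graphs are isomorphic.
One valid mapping φ: V(G1) → V(G2): 0→4, 1→6, 2→5, 3→1, 4→7, 5→0, 6→10, 7→8, 8→2, 9→9, 10→3

Verify φ preserves adjacency — for each edge of G1, its image is an edge of G2:
  (0,1) → (φ(0),φ(1)) = (4,6) ∈ E(G2) ✓
  (0,4) → (φ(0),φ(4)) = (4,7) ∈ E(G2) ✓
  (0,5) → (φ(0),φ(5)) = (0,4) ∈ E(G2) ✓
  (0,7) → (φ(0),φ(7)) = (4,8) ∈ E(G2) ✓
  (0,9) → (φ(0),φ(9)) = (4,9) ∈ E(G2) ✓
  (0,10) → (φ(0),φ(10)) = (3,4) ∈ E(G2) ✓
  (1,4) → (φ(1),φ(4)) = (6,7) ∈ E(G2) ✓
  (1,5) → (φ(1),φ(5)) = (0,6) ∈ E(G2) ✓
  (1,6) → (φ(1),φ(6)) = (6,10) ∈ E(G2) ✓
  (1,7) → (φ(1),φ(7)) = (6,8) ∈ E(G2) ✓
  (1,10) → (φ(1),φ(10)) = (3,6) ∈ E(G2) ✓
  (2,3) → (φ(2),φ(3)) = (1,5) ∈ E(G2) ✓
  (2,4) → (φ(2),φ(4)) = (5,7) ∈ E(G2) ✓
  (2,6) → (φ(2),φ(6)) = (5,10) ∈ E(G2) ✓
  (2,9) → (φ(2),φ(9)) = (5,9) ∈ E(G2) ✓
  (3,4) → (φ(3),φ(4)) = (1,7) ∈ E(G2) ✓
  (3,5) → (φ(3),φ(5)) = (0,1) ∈ E(G2) ✓
  (3,6) → (φ(3),φ(6)) = (1,10) ∈ E(G2) ✓
  (3,7) → (φ(3),φ(7)) = (1,8) ∈ E(G2) ✓
  (4,7) → (φ(4),φ(7)) = (7,8) ∈ E(G2) ✓
  (4,10) → (φ(4),φ(10)) = (3,7) ∈ E(G2) ✓
  (5,6) → (φ(5),φ(6)) = (0,10) ∈ E(G2) ✓
  (5,8) → (φ(5),φ(8)) = (0,2) ∈ E(G2) ✓
  (5,9) → (φ(5),φ(9)) = (0,9) ∈ E(G2) ✓
  (5,10) → (φ(5),φ(10)) = (0,3) ∈ E(G2) ✓
  (6,7) → (φ(6),φ(7)) = (8,10) ∈ E(G2) ✓
  (6,9) → (φ(6),φ(9)) = (9,10) ∈ E(G2) ✓
  (6,10) → (φ(6),φ(10)) = (3,10) ∈ E(G2) ✓
  (7,8) → (φ(7),φ(8)) = (2,8) ∈ E(G2) ✓
  (7,9) → (φ(7),φ(9)) = (8,9) ∈ E(G2) ✓
  (7,10) → (φ(7),φ(10)) = (3,8) ∈ E(G2) ✓
  (8,10) → (φ(8),φ(10)) = (2,3) ∈ E(G2) ✓
  (9,10) → (φ(9),φ(10)) = (3,9) ∈ E(G2) ✓
All 33 edges of G1 map to edges of G2, and |E(G1)| = |E(G2)| = 33, so φ is a bijection on edges as well as vertices. Hence G1 ≅ G2.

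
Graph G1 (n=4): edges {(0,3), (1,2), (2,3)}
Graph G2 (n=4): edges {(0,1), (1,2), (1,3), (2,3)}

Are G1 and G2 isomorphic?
No, not isomorphic

The graphs are NOT isomorphic.

Degrees in G1: deg(0)=1, deg(1)=1, deg(2)=2, deg(3)=2.
Sorted degree sequence of G1: [2, 2, 1, 1].
Degrees in G2: deg(0)=1, deg(1)=3, deg(2)=2, deg(3)=2.
Sorted degree sequence of G2: [3, 2, 2, 1].
The (sorted) degree sequence is an isomorphism invariant, so since G1 and G2 have different degree sequences they cannot be isomorphic.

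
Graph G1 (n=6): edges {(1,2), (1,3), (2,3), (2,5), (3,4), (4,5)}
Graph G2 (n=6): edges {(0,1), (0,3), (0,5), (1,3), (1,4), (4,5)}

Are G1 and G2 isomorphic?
Yes, isomorphic

The graphs are isomorphic.
One valid mapping φ: V(G1) → V(G2): 0→2, 1→3, 2→1, 3→0, 4→5, 5→4

Verify φ preserves adjacency — for each edge of G1, its image is an edge of G2:
  (1,2) → (φ(1),φ(2)) = (1,3) ∈ E(G2) ✓
  (1,3) → (φ(1),φ(3)) = (0,3) ∈ E(G2) ✓
  (2,3) → (φ(2),φ(3)) = (0,1) ∈ E(G2) ✓
  (2,5) → (φ(2),φ(5)) = (1,4) ∈ E(G2) ✓
  (3,4) → (φ(3),φ(4)) = (0,5) ∈ E(G2) ✓
  (4,5) → (φ(4),φ(5)) = (4,5) ∈ E(G2) ✓
All 6 edges of G1 map to edges of G2, and |E(G1)| = |E(G2)| = 6, so φ is a bijection on edges as well as vertices. Hence G1 ≅ G2.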